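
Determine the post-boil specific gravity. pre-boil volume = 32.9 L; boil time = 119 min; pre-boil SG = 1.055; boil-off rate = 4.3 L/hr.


V_post = V_pre − rate·(t/60);  SG_post = 1 + (SG_pre−1)·V_pre/V_post
V_post = 32.9 − 4.3·(119/60) = 24.3717
SG_post = 1 + (1.055 − 1)·32.9/24.3717

1.0742


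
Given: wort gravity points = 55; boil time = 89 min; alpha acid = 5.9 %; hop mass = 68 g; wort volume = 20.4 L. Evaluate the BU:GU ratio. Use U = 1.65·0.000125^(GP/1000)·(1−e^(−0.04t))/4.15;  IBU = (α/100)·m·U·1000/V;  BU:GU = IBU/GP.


U = 1.65·0.000125^(55/1000)·(1−e^(−0.04·89))/4.15 = 0.2356
IBU = (5.9/100)·68·0.2356·1000/20.4 = 46.3411
BU:GU = 46.3411/55

0.8426


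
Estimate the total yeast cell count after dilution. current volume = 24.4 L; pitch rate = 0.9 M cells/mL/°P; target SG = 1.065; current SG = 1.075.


V_w = V·((SG_c−1)/(SG_t−1)−1);  °P = 259 − 259/SG_t;  cells = rate·(V+V_w)·°P
V_w = 24.4·((1.075−1)/(1.065−1)−1) = 3.7538
V_final = 24.4 + 3.7538 = 28.1538
°P = 259 − 259/1.065 = 15.8075
cells = 0.9·28.1538·15.8075

400.5380 billion cells


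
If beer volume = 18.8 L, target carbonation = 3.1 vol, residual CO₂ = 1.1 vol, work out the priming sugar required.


sugar = (target − residual)·4.0·V
sugar = (3.1 − 1.1)·4.0·18.8

150.4000 g


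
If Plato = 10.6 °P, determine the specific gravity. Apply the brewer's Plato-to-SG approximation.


SG = 259/(259 − P)
SG = 259/(259 − 10.6)

1.0427


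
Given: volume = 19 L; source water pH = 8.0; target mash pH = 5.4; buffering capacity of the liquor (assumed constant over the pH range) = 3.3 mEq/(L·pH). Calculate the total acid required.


acid = buffering capacity · (pH_source − pH_target) · V
acid = 3.3 · (8.0 − 5.4) · 19

163.0200 mEq


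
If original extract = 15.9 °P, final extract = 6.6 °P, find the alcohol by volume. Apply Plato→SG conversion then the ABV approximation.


SG = 259/(259 − P);  ABV = (OG − FG)·131.25
OG = 259/(259 − 15.9) = 1.0654
FG = 259/(259 − 6.6) = 1.0261
ABV = (1.0654 − 1.0261)·131.25

5.1524 % ABV


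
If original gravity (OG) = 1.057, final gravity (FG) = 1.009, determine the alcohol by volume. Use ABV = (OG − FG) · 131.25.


ABV = (1.057 − 1.009) · 131.25

6.3000 % ABV


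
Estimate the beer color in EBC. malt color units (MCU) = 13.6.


SRM = 1.4922·MCU^0.6859;  EBC = SRM·1.97
SRM = 1.4922·13.6^0.6859 = 8.9397
EBC = 8.9397·1.97

17.6111 EBC


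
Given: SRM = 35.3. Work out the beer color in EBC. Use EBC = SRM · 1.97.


EBC = 35.3 · 1.97

69.5410 EBC


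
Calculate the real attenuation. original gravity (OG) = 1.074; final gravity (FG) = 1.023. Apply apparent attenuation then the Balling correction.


AA = (OG−FG)/(OG−1)·100;  RA = AA·0.8192
AA = (1.074 − 1.023)/(1.074 − 1)·100 = 68.9189
RA = 68.9189·0.8192

56.4584 %


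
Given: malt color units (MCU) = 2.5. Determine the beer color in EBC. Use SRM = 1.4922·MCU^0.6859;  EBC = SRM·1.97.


SRM = 1.4922·2.5^0.6859 = 2.7975
EBC = 2.7975·1.97

5.5111 EBC


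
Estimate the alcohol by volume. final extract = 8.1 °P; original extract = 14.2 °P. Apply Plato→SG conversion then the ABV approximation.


SG = 259/(259 − P);  ABV = (OG − FG)·131.25
OG = 259/(259 − 14.2) = 1.0580
FG = 259/(259 − 8.1) = 1.0323
ABV = (1.0580 − 1.0323)·131.25

3.3761 % ABV


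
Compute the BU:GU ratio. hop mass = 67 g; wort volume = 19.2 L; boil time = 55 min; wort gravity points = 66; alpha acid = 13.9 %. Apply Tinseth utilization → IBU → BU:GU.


U = 1.65·0.000125^(GP/1000)·(1−e^(−0.04t))/4.15;  IBU = (α/100)·m·U·1000/V;  BU:GU = IBU/GP
U = 1.65·0.000125^(66/1000)·(1−e^(−0.04·55))/4.15 = 0.1954
IBU = (13.9/100)·67·0.1954·1000/19.2 = 94.7585
BU:GU = 94.7585/66

1.4357


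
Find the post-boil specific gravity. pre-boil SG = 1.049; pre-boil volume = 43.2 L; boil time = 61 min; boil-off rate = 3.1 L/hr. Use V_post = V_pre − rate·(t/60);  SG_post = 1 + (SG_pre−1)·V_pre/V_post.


V_post = 43.2 − 3.1·(61/60) = 40.0483
SG_post = 1 + (1.049 − 1)·43.2/40.0483

1.0529


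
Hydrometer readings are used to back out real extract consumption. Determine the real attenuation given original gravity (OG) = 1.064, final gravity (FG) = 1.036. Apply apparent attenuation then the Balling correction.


AA = (OG−FG)/(OG−1)·100;  RA = AA·0.8192
AA = (1.064 − 1.036)/(1.064 − 1)·100 = 43.7500
RA = 43.7500·0.8192

35.8400 %


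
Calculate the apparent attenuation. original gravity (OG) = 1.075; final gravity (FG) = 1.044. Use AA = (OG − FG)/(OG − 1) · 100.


AA = (1.075 − 1.044)/(1.075 − 1) · 100

41.3333 %


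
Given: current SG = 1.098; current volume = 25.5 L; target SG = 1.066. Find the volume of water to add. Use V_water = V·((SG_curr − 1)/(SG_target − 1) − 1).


V_water = 25.5·((1.098 − 1)/(1.066 − 1) − 1)

12.3636 L


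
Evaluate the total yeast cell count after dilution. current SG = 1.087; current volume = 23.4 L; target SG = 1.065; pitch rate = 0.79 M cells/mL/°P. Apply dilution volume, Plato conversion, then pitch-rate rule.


V_w = V·((SG_c−1)/(SG_t−1)−1);  °P = 259 − 259/SG_t;  cells = rate·(V+V_w)·°P
V_w = 23.4·((1.087−1)/(1.065−1)−1) = 7.9200
V_final = 23.4 + 7.9200 = 31.3200
°P = 259 − 259/1.065 = 15.8075
cells = 0.79·31.3200·15.8075

391.1221 billion cells


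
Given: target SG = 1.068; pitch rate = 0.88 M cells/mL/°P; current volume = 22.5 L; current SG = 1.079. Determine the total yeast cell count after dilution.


V_w = V·((SG_c−1)/(SG_t−1)−1);  °P = 259 − 259/SG_t;  cells = rate·(V+V_w)·°P
V_w = 22.5·((1.079−1)/(1.068−1)−1) = 3.6397
V_final = 22.5 + 3.6397 = 26.1397
°P = 259 − 259/1.068 = 16.4906
cells = 0.88·26.1397·16.4906

379.3331 billion cells


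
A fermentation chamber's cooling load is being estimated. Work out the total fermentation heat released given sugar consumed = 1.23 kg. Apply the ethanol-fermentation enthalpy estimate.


Q = m_sugar · 590 kJ/kg
Q = 1.23 · 590

725.7000 kJ


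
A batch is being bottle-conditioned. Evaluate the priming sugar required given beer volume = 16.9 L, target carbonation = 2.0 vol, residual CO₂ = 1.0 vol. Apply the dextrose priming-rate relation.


sugar = (target − residual)·4.0·V
sugar = (2.0 − 1.0)·4.0·16.9

67.6000 g


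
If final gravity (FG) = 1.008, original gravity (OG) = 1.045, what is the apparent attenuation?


AA = (OG − FG)/(OG − 1) · 100
AA = (1.045 − 1.008)/(1.045 − 1) · 100

82.2222 %


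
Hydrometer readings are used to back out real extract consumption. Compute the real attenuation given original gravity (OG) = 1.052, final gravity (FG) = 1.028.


AA = (OG−FG)/(OG−1)·100;  RA = AA·0.8192
AA = (1.052 − 1.028)/(1.052 − 1)·100 = 46.1538
RA = 46.1538·0.8192

37.8092 %


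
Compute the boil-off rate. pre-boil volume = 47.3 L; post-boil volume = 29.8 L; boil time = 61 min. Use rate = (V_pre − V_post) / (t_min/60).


rate = (47.3 − 29.8) / (61/60)

17.2131 L/hr


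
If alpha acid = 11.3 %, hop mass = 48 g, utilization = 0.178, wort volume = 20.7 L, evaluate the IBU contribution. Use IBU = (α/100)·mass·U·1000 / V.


IBU = (11.3/100)·48·0.178·1000 / 20.7

46.6412 IBU


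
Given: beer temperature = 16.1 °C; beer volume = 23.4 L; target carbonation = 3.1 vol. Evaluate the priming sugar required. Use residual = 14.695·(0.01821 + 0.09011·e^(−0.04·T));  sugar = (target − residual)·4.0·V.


residual = 14.695·(0.01821 + 0.09011·e^(−0.04·16.1)) = 0.9630
sugar = (3.1 − 0.9630)·4.0·23.4

200.0202 g


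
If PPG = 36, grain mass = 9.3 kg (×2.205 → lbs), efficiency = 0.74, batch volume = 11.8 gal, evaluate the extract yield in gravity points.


points = lbs × PPG × eff / vol
lbs = 9.3 × 2.205 = 20.5065
points = 20.5065 × 36 × 0.74 / 11.8

46.2960 points


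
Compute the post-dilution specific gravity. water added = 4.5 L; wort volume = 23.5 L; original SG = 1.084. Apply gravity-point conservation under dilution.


SG_new = 1 + (SG_old − 1)·V_old/(V_old + V_water)
pts = (1.084 − 1)·1000·23.5/(23.5 + 4.5) = 70.5000
SG_new = 1 + 70.5000/1000

1.0705


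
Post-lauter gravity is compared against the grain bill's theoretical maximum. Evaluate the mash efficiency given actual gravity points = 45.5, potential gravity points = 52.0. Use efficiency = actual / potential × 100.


efficiency = 45.5 / 52.0 × 100

87.5000 %


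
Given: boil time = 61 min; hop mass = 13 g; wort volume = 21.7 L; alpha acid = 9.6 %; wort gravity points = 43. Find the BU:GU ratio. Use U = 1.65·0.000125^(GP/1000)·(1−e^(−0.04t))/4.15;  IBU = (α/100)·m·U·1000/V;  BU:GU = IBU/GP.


U = 1.65·0.000125^(43/1000)·(1−e^(−0.04·61))/4.15 = 0.2466
IBU = (9.6/100)·13·0.2466·1000/21.7 = 14.1825
BU:GU = 14.1825/43

0.3298


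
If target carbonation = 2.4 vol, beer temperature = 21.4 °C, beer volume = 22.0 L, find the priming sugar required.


residual = 14.695·(0.01821 + 0.09011·e^(−0.04·T));  sugar = (target − residual)·4.0·V
residual = 14.695·(0.01821 + 0.09011·e^(−0.04·21.4)) = 0.8302
sugar = (2.4 − 0.8302)·4.0·22.0

138.1443 g


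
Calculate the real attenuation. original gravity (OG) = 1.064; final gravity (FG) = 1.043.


AA = (OG−FG)/(OG−1)·100;  RA = AA·0.8192
AA = (1.064 − 1.043)/(1.064 − 1)·100 = 32.8125
RA = 32.8125·0.8192

26.8800 %


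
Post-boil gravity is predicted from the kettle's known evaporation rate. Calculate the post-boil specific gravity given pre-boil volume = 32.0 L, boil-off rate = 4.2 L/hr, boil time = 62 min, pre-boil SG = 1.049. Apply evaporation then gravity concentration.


V_post = V_pre − rate·(t/60);  SG_post = 1 + (SG_pre−1)·V_pre/V_post
V_post = 32.0 − 4.2·(62/60) = 27.6600
SG_post = 1 + (1.049 − 1)·32.0/27.6600

1.0567


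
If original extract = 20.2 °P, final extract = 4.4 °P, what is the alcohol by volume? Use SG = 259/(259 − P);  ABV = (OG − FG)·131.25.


OG = 259/(259 − 20.2) = 1.0846
FG = 259/(259 − 4.4) = 1.0173
ABV = (1.0846 − 1.0173)·131.25

8.8341 % ABV


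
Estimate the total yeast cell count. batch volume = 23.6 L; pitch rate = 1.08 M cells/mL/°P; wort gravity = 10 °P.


cells (billions) = rate · V_L · °P
cells = 1.08 · 23.6 · 10

254.8800 billion cells


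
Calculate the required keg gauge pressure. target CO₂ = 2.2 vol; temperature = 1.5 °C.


psi = vols/(0.01821 + 0.09011·e^(−0.04·T)) − 14.695
psi = 2.2/(0.01821 + 0.09011·e^(−0.04·1.5)) − 14.695

6.6492 psi


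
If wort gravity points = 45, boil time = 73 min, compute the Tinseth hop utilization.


U = 1.65·0.000125^(GP/1000) · (1 − e^(−0.04·t))/4.15
bigness = 1.65·0.000125^(45/1000) = 1.1011
boil_factor = (1 − e^(−0.04·73))/4.15 = 0.2280
U = 1.1011 · 0.2280

0.2510


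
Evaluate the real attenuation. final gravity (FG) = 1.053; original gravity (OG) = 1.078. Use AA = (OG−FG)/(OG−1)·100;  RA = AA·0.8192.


AA = (1.078 − 1.053)/(1.078 − 1)·100 = 32.0513
RA = 32.0513·0.8192

26.2564 %


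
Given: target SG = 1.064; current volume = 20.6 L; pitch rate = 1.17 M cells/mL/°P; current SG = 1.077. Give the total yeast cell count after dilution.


V_w = V·((SG_c−1)/(SG_t−1)−1);  °P = 259 − 259/SG_t;  cells = rate·(V+V_w)·°P
V_w = 20.6·((1.077−1)/(1.064−1)−1) = 4.1844
V_final = 20.6 + 4.1844 = 24.7844
°P = 259 − 259/1.064 = 15.5789
cells = 1.17·24.7844·15.5789

451.7539 billion cells


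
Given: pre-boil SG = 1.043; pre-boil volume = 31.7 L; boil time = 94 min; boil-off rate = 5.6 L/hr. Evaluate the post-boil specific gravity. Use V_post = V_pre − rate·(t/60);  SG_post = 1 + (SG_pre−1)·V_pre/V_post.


V_post = 31.7 − 5.6·(94/60) = 22.9267
SG_post = 1 + (1.043 − 1)·31.7/22.9267

1.0595


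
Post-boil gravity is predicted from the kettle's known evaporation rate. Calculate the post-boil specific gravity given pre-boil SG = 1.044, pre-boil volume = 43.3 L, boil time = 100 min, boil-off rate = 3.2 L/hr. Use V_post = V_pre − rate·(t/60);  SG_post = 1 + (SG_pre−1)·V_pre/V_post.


V_post = 43.3 − 3.2·(100/60) = 37.9667
SG_post = 1 + (1.044 − 1)·43.3/37.9667

1.0502


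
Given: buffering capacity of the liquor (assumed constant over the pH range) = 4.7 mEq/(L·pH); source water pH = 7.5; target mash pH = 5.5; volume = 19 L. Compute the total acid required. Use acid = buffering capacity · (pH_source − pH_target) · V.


acid = 4.7 · (7.5 − 5.5) · 19

178.6000 mEq


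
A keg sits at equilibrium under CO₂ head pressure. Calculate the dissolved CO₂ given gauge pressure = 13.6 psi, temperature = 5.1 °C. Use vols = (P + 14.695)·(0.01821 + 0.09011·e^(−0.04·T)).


vols = (13.6 + 14.695)·(0.01821 + 0.09011·e^(−0.04·5.1))

2.5944 volumes


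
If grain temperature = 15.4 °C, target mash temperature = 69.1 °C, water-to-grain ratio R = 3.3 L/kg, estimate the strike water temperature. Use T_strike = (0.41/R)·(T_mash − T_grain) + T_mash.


T_strike = (0.41/3.3)·(69.1 − 15.4) + 69.1

75.7718 °C


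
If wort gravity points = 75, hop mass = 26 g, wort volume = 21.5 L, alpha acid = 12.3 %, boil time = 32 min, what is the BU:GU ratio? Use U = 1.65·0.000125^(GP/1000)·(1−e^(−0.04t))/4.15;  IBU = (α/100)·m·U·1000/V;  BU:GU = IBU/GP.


U = 1.65·0.000125^(75/1000)·(1−e^(−0.04·32))/4.15 = 0.1463
IBU = (12.3/100)·26·0.1463·1000/21.5 = 21.7600
BU:GU = 21.7600/75

0.2901


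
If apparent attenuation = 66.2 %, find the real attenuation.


RA = AA · 0.8192
RA = 66.2 · 0.8192

54.2310 %


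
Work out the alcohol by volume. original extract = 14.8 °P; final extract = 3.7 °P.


SG = 259/(259 − P);  ABV = (OG − FG)·131.25
OG = 259/(259 − 14.8) = 1.0606
FG = 259/(259 − 3.7) = 1.0145
ABV = (1.0606 − 1.0145)·131.25

6.0524 % ABV


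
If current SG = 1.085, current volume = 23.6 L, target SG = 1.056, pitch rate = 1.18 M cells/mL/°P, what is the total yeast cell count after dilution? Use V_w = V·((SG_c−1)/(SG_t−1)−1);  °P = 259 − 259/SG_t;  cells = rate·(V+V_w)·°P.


V_w = 23.6·((1.085−1)/(1.056−1)−1) = 12.2214
V_final = 23.6 + 12.2214 = 35.8214
°P = 259 − 259/1.056 = 13.7348
cells = 1.18·35.8214·13.7348

580.5622 billion cells


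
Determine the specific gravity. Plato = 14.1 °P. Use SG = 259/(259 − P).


SG = 259/(259 − 14.1)

1.0576


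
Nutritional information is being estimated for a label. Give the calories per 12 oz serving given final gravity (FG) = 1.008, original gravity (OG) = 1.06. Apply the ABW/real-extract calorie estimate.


ABW = (OG−FG)·131.25·0.79/FG;  °P = 259 − 259/SG (for OG→OE and FG→AE);  RE = 0.1808·OE + 0.8192·AE;  Cal = (6.9·ABW + 4·(RE−0.1))·FG·3.55
ABW = (1.06 − 1.008)·131.25·0.79/1.008 = 5.3490
OE = 259 − 259/1.06 = 14.6604 °P
AE = 259 − 259/1.008 = 2.0556 °P
RE = 0.1808·14.6604 + 0.8192·2.0556 = 4.3345 °P
Cal = (6.9·5.3490 + 4·(4.3345−0.1))·1.008·3.55

192.6820 kcal


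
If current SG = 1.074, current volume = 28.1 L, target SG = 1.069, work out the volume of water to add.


V_water = V·((SG_curr − 1)/(SG_target − 1) − 1)
V_water = 28.1·((1.074 − 1)/(1.069 − 1) − 1)

2.0362 L


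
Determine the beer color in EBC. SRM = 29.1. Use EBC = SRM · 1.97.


EBC = 29.1 · 1.97

57.3270 EBC


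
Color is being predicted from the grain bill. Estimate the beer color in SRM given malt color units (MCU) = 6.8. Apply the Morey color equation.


SRM = 1.4922 · MCU^0.6859
SRM = 1.4922 · 6.8^0.6859

5.5571 SRM


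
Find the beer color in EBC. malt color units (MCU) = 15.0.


SRM = 1.4922·MCU^0.6859;  EBC = SRM·1.97
SRM = 1.4922·15.0^0.6859 = 9.5611
EBC = 9.5611·1.97

18.8354 EBC


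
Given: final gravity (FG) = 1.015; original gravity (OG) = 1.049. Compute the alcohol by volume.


ABV = (OG − FG) · 131.25
ABV = (1.049 − 1.015) · 131.25

4.4625 % ABV


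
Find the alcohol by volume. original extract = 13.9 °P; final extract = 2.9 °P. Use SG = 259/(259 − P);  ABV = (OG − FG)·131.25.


OG = 259/(259 − 13.9) = 1.0567
FG = 259/(259 − 2.9) = 1.0113
ABV = (1.0567 − 1.0113)·131.25

5.9572 % ABV


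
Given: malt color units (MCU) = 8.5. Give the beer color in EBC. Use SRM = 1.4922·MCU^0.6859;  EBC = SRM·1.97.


SRM = 1.4922·8.5^0.6859 = 6.4761
EBC = 6.4761·1.97

12.7580 EBC


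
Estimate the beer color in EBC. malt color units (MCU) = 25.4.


SRM = 1.4922·MCU^0.6859;  EBC = SRM·1.97
SRM = 1.4922·25.4^0.6859 = 13.7215
EBC = 13.7215·1.97

27.0314 EBC


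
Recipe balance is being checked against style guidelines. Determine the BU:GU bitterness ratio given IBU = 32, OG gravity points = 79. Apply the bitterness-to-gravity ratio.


BU:GU = IBU / OG_points
BU:GU = 32 / 79

0.4051


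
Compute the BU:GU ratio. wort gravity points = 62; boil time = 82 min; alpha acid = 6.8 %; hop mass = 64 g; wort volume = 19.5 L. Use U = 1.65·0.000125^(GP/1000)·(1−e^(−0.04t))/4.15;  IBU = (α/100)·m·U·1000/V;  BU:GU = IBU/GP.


U = 1.65·0.000125^(62/1000)·(1−e^(−0.04·82))/4.15 = 0.2192
IBU = (6.8/100)·64·0.2192·1000/19.5 = 48.9149
BU:GU = 48.9149/62

0.7890


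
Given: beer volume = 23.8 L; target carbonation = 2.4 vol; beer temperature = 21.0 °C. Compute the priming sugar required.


residual = 14.695·(0.01821 + 0.09011·e^(−0.04·T));  sugar = (target − residual)·4.0·V
residual = 14.695·(0.01821 + 0.09011·e^(−0.04·21.0)) = 0.8393
sugar = (2.4 − 0.8393)·4.0·23.8

148.5832 g


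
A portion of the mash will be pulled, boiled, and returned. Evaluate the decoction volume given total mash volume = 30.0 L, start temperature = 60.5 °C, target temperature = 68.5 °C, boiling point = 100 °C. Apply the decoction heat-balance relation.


V_dec = V_total·(T_target − T_start)/(T_boil − T_start)
V_dec = 30.0·(68.5 − 60.5)/(100 − 60.5)

6.0759 L


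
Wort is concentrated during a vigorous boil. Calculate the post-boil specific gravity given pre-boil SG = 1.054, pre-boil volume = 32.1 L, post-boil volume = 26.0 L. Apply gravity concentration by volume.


SG_post = 1 + (SG_pre − 1)·V_pre/V_post
pts_pre = (1.054 − 1)·1000 = 54.0000
pts_post = 54.0000·32.1/26.0 = 66.6692
SG_post = 1 + 66.6692/1000

1.0667


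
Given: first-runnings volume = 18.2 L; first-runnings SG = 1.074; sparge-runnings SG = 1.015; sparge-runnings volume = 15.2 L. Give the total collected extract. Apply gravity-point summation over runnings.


total = Σ (SG_i − 1)·1000·V_i
first = (1.074 − 1)·1000·18.2 = 1346.8000
sparge = (1.015 − 1)·1000·15.2 = 228.0000
total = 1346.8000 + 228.0000

1574.8000 gravity·L


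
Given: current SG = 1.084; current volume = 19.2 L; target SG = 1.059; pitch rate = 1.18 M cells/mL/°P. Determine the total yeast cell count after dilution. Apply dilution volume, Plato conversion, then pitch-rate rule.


V_w = V·((SG_c−1)/(SG_t−1)−1);  °P = 259 − 259/SG_t;  cells = rate·(V+V_w)·°P
V_w = 19.2·((1.084−1)/(1.059−1)−1) = 8.1356
V_final = 19.2 + 8.1356 = 27.3356
°P = 259 − 259/1.059 = 14.4297
cells = 1.18·27.3356·14.4297

465.4428 billion cells


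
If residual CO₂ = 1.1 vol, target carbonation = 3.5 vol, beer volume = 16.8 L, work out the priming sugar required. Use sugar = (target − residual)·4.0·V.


sugar = (3.5 − 1.1)·4.0·16.8

161.2800 g


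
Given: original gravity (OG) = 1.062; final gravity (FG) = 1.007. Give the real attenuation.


AA = (OG−FG)/(OG−1)·100;  RA = AA·0.8192
AA = (1.062 − 1.007)/(1.062 − 1)·100 = 88.7097
RA = 88.7097·0.8192

72.6710 %


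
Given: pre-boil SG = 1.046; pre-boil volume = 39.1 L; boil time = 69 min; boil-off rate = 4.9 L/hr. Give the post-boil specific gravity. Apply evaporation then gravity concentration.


V_post = V_pre − rate·(t/60);  SG_post = 1 + (SG_pre−1)·V_pre/V_post
V_post = 39.1 − 4.9·(69/60) = 33.4650
SG_post = 1 + (1.046 − 1)·39.1/33.4650

1.0537


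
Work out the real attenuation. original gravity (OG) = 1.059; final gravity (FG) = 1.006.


AA = (OG−FG)/(OG−1)·100;  RA = AA·0.8192
AA = (1.059 − 1.006)/(1.059 − 1)·100 = 89.8305
RA = 89.8305·0.8192

73.5892 %


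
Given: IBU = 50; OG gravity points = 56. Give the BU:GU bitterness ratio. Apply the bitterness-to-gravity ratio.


BU:GU = IBU / OG_points
BU:GU = 50 / 56

0.8929


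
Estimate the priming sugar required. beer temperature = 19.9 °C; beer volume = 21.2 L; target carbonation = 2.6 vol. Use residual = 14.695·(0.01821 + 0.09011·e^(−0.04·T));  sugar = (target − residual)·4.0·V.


residual = 14.695·(0.01821 + 0.09011·e^(−0.04·19.9)) = 0.8650
sugar = (2.6 − 0.8650)·4.0·21.2

147.1308 g


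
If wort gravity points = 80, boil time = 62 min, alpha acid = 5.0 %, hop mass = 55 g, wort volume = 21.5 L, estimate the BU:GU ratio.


U = 1.65·0.000125^(GP/1000)·(1−e^(−0.04t))/4.15;  IBU = (α/100)·m·U·1000/V;  BU:GU = IBU/GP
U = 1.65·0.000125^(80/1000)·(1−e^(−0.04·62))/4.15 = 0.1775
IBU = (5.0/100)·55·0.1775·1000/21.5 = 22.7039
BU:GU = 22.7039/80

0.2838


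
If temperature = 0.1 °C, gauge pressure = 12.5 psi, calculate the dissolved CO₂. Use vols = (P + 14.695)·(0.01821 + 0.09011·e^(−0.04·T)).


vols = (12.5 + 14.695)·(0.01821 + 0.09011·e^(−0.04·0.1))

2.9360 volumes


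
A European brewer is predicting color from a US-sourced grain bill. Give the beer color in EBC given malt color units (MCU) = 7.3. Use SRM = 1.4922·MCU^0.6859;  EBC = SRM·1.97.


SRM = 1.4922·7.3^0.6859 = 5.8342
EBC = 5.8342·1.97

11.4933 EBC


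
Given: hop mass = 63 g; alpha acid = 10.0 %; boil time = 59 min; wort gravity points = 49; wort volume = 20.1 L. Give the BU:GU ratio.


U = 1.65·0.000125^(GP/1000)·(1−e^(−0.04t))/4.15;  IBU = (α/100)·m·U·1000/V;  BU:GU = IBU/GP
U = 1.65·0.000125^(49/1000)·(1−e^(−0.04·59))/4.15 = 0.2318
IBU = (10.0/100)·63·0.2318·1000/20.1 = 72.6534
BU:GU = 72.6534/49

1.4827


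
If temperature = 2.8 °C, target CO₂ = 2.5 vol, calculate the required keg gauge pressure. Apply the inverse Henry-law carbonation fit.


psi = vols/(0.01821 + 0.09011·e^(−0.04·T)) − 14.695
psi = 2.5/(0.01821 + 0.09011·e^(−0.04·2.8)) − 14.695

10.6157 psi


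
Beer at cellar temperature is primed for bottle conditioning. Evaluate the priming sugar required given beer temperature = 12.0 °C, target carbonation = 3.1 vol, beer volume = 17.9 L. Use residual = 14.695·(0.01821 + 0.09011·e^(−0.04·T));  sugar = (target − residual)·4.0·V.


residual = 14.695·(0.01821 + 0.09011·e^(−0.04·12.0)) = 1.0870
sugar = (3.1 − 1.0870)·4.0·17.9

144.1331 g


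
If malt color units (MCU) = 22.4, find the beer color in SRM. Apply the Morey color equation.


SRM = 1.4922 · MCU^0.6859
SRM = 1.4922 · 22.4^0.6859

12.5882 SRM


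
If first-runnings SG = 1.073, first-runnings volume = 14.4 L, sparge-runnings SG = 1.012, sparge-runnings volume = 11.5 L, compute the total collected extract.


total = Σ (SG_i − 1)·1000·V_i
first = (1.073 − 1)·1000·14.4 = 1051.2000
sparge = (1.012 − 1)·1000·11.5 = 138.0000
total = 1051.2000 + 138.0000

1189.2000 gravity·L


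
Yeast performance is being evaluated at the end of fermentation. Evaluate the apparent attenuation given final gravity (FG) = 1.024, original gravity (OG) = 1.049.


AA = (OG − FG)/(OG − 1) · 100
AA = (1.049 − 1.024)/(1.049 − 1) · 100

51.0204 %


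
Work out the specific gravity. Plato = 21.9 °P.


SG = 259/(259 − P)
SG = 259/(259 − 21.9)

1.0924


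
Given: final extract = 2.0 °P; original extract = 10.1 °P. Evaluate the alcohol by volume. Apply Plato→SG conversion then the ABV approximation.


SG = 259/(259 − P);  ABV = (OG − FG)·131.25
OG = 259/(259 − 10.1) = 1.0406
FG = 259/(259 − 2.0) = 1.0078
ABV = (1.0406 − 1.0078)·131.25

4.3045 % ABV


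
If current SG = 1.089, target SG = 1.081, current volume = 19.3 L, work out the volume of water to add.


V_water = V·((SG_curr − 1)/(SG_target − 1) − 1)
V_water = 19.3·((1.089 − 1)/(1.081 − 1) − 1)

1.9062 L


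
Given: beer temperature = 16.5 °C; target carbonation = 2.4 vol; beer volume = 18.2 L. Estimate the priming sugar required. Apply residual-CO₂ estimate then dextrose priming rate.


residual = 14.695·(0.01821 + 0.09011·e^(−0.04·T));  sugar = (target − residual)·4.0·V
residual = 14.695·(0.01821 + 0.09011·e^(−0.04·16.5)) = 0.9520
sugar = (2.4 − 0.9520)·4.0·18.2

105.4149 g


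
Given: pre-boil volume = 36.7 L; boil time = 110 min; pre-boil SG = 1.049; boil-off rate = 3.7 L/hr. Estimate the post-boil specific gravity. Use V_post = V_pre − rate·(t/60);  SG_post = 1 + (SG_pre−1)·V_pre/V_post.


V_post = 36.7 − 3.7·(110/60) = 29.9167
SG_post = 1 + (1.049 − 1)·36.7/29.9167

1.0601


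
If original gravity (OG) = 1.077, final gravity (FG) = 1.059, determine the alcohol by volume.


ABV = (OG − FG) · 131.25
ABV = (1.077 − 1.059) · 131.25

2.3625 % ABV


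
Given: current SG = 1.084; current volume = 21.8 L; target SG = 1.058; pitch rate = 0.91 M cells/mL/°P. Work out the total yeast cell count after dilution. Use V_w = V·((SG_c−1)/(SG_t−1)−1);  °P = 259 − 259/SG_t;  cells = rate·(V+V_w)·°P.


V_w = 21.8·((1.084−1)/(1.058−1)−1) = 9.7724
V_final = 21.8 + 9.7724 = 31.5724
°P = 259 − 259/1.058 = 14.1985
cells = 0.91·31.5724·14.1985

407.9353 billion cells


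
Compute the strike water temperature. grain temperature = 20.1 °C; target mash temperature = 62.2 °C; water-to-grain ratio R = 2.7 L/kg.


T_strike = (0.41/R)·(T_mash − T_grain) + T_mash
T_strike = (0.41/2.7)·(62.2 − 20.1) + 62.2

68.5930 °C


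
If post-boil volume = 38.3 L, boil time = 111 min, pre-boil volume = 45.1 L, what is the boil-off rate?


rate = (V_pre − V_post) / (t_min/60)
rate = (45.1 − 38.3) / (111/60)

3.6757 L/hr


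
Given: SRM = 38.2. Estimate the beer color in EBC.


EBC = SRM · 1.97
EBC = 38.2 · 1.97

75.2540 EBC


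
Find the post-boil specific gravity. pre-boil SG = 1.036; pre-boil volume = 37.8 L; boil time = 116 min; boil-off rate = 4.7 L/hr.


V_post = V_pre − rate·(t/60);  SG_post = 1 + (SG_pre−1)·V_pre/V_post
V_post = 37.8 − 4.7·(116/60) = 28.7133
SG_post = 1 + (1.036 − 1)·37.8/28.7133

1.0474


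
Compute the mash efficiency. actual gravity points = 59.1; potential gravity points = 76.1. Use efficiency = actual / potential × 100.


efficiency = 59.1 / 76.1 × 100

77.6610 %


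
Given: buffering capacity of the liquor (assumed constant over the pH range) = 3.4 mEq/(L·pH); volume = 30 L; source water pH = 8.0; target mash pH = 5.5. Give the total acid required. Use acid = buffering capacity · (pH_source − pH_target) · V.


acid = 3.4 · (8.0 − 5.5) · 30

255.0000 mEq


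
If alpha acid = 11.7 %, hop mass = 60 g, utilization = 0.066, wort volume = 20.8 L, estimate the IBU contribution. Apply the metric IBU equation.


IBU = (α/100)·mass·U·1000 / V
IBU = (11.7/100)·60·0.066·1000 / 20.8

22.2750 IBU


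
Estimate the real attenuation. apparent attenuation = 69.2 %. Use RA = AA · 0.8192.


RA = 69.2 · 0.8192

56.6886 %


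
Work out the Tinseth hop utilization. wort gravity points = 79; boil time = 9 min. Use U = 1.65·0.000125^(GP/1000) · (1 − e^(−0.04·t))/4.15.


bigness = 1.65·0.000125^(79/1000) = 0.8112
boil_factor = (1 − e^(−0.04·9))/4.15 = 0.0728
U = 0.8112 · 0.0728

0.0591


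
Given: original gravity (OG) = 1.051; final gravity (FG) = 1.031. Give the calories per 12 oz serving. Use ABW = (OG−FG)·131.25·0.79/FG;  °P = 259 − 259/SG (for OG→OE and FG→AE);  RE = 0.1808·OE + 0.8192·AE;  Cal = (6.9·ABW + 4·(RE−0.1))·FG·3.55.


ABW = (1.051 − 1.031)·131.25·0.79/1.031 = 2.0114
OE = 259 − 259/1.051 = 12.5680 °P
AE = 259 − 259/1.031 = 7.7876 °P
RE = 0.1808·12.5680 + 0.8192·7.7876 = 8.6519 °P
Cal = (6.9·2.0114 + 4·(8.6519−0.1))·1.031·3.55

175.9979 kcal


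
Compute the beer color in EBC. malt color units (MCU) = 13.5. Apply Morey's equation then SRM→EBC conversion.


SRM = 1.4922·MCU^0.6859;  EBC = SRM·1.97
SRM = 1.4922·13.5^0.6859 = 8.8945
EBC = 8.8945·1.97

17.5222 EBC


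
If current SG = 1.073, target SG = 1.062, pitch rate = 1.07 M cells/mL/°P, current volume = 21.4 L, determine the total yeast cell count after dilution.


V_w = V·((SG_c−1)/(SG_t−1)−1);  °P = 259 − 259/SG_t;  cells = rate·(V+V_w)·°P
V_w = 21.4·((1.073−1)/(1.062−1)−1) = 3.7968
V_final = 21.4 + 3.7968 = 25.1968
°P = 259 − 259/1.062 = 15.1205
cells = 1.07·25.1968·15.1205

407.6577 billion cells


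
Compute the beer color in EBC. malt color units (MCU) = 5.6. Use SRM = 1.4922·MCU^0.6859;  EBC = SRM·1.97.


SRM = 1.4922·5.6^0.6859 = 4.8642
EBC = 4.8642·1.97

9.5824 EBC


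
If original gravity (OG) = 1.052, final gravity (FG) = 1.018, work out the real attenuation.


AA = (OG−FG)/(OG−1)·100;  RA = AA·0.8192
AA = (1.052 − 1.018)/(1.052 − 1)·100 = 65.3846
RA = 65.3846·0.8192

53.5631 %


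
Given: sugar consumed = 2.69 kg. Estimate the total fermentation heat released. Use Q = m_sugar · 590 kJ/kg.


Q = 2.69 · 590

1587.1000 kJ


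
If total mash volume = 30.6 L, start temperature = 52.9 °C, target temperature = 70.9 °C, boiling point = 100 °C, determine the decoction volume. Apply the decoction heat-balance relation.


V_dec = V_total·(T_target − T_start)/(T_boil − T_start)
V_dec = 30.6·(70.9 − 52.9)/(100 − 52.9)

11.6943 L


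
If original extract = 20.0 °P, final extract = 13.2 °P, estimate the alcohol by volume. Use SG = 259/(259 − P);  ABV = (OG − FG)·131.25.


OG = 259/(259 − 20.0) = 1.0837
FG = 259/(259 − 13.2) = 1.0537
ABV = (1.0837 − 1.0537)·131.25

3.9349 % ABV


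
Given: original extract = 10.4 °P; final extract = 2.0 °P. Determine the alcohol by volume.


SG = 259/(259 − P);  ABV = (OG − FG)·131.25
OG = 259/(259 − 10.4) = 1.0418
FG = 259/(259 − 2.0) = 1.0078
ABV = (1.0418 − 1.0078)·131.25

4.4693 % ABV


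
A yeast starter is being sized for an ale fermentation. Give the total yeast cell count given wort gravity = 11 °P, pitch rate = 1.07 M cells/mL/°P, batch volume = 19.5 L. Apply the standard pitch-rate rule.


cells (billions) = rate · V_L · °P
cells = 1.07 · 19.5 · 11

229.5150 billion cells


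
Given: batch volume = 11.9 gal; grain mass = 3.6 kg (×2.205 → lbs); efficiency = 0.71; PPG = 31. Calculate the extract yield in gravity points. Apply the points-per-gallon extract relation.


points = lbs × PPG × eff / vol
lbs = 3.6 × 2.205 = 7.9380
points = 7.9380 × 31 × 0.71 / 11.9

14.6820 points


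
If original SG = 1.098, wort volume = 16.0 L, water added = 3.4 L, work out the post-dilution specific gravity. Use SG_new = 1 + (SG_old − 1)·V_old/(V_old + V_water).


pts = (1.098 − 1)·1000·16.0/(16.0 + 3.4) = 80.8247
SG_new = 1 + 80.8247/1000

1.0808


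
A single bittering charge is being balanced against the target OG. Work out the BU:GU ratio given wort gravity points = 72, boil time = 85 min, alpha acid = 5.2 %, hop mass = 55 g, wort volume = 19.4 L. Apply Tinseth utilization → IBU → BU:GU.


U = 1.65·0.000125^(GP/1000)·(1−e^(−0.04t))/4.15;  IBU = (α/100)·m·U·1000/V;  BU:GU = IBU/GP
U = 1.65·0.000125^(72/1000)·(1−e^(−0.04·85))/4.15 = 0.2012
IBU = (5.2/100)·55·0.2012·1000/19.4 = 29.6645
BU:GU = 29.6645/72

0.4120


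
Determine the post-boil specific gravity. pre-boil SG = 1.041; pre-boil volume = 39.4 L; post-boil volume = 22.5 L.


SG_post = 1 + (SG_pre − 1)·V_pre/V_post
pts_pre = (1.041 − 1)·1000 = 41.0000
pts_post = 41.0000·39.4/22.5 = 71.7956
SG_post = 1 + 71.7956/1000

1.0718


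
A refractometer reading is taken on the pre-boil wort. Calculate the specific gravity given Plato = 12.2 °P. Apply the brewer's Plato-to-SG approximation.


SG = 259/(259 − P)
SG = 259/(259 − 12.2)

1.0494


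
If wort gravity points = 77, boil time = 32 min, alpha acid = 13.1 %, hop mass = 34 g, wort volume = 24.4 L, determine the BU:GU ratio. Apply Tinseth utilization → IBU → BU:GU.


U = 1.65·0.000125^(GP/1000)·(1−e^(−0.04t))/4.15;  IBU = (α/100)·m·U·1000/V;  BU:GU = IBU/GP
U = 1.65·0.000125^(77/1000)·(1−e^(−0.04·32))/4.15 = 0.1437
IBU = (13.1/100)·34·0.1437·1000/24.4 = 26.2285
BU:GU = 26.2285/77

0.3406


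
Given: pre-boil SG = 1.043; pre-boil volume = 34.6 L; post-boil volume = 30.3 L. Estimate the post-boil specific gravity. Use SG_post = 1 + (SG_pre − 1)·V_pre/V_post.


pts_pre = (1.043 − 1)·1000 = 43.0000
pts_post = 43.0000·34.6/30.3 = 49.1023
SG_post = 1 + 49.1023/1000

1.0491


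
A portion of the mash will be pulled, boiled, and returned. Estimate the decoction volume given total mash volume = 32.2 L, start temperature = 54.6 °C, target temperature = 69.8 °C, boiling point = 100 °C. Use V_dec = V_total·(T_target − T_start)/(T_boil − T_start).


V_dec = 32.2·(69.8 − 54.6)/(100 − 54.6)

10.7806 L


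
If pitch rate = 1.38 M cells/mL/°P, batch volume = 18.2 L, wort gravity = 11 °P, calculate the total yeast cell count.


cells (billions) = rate · V_L · °P
cells = 1.38 · 18.2 · 11

276.2760 billion cells


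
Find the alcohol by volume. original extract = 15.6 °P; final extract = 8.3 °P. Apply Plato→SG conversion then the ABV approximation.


SG = 259/(259 − P);  ABV = (OG − FG)·131.25
OG = 259/(259 − 15.6) = 1.0641
FG = 259/(259 − 8.3) = 1.0331
ABV = (1.0641 − 1.0331)·131.25

4.0667 % ABV


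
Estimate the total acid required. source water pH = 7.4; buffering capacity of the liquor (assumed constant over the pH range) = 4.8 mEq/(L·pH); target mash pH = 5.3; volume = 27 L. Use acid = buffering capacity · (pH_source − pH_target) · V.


acid = 4.8 · (7.4 − 5.3) · 27

272.1600 mEq


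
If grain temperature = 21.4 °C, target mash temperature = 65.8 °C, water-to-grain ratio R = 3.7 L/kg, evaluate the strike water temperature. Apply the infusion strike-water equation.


T_strike = (0.41/R)·(T_mash − T_grain) + T_mash
T_strike = (0.41/3.7)·(65.8 − 21.4) + 65.8

70.7200 °C


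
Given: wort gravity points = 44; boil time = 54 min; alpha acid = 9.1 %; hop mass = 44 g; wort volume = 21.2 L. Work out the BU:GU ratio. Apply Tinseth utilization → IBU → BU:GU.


U = 1.65·0.000125^(GP/1000)·(1−e^(−0.04t))/4.15;  IBU = (α/100)·m·U·1000/V;  BU:GU = IBU/GP
U = 1.65·0.000125^(44/1000)·(1−e^(−0.04·54))/4.15 = 0.2369
IBU = (9.1/100)·44·0.2369·1000/21.2 = 44.7344
BU:GU = 44.7344/44

1.0167


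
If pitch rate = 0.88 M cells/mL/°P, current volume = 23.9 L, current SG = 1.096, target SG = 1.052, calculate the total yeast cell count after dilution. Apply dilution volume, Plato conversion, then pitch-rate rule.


V_w = V·((SG_c−1)/(SG_t−1)−1);  °P = 259 − 259/SG_t;  cells = rate·(V+V_w)·°P
V_w = 23.9·((1.096−1)/(1.052−1)−1) = 20.2231
V_final = 23.9 + 20.2231 = 44.1231
°P = 259 − 259/1.052 = 12.8023
cells = 0.88·44.1231·12.8023

497.0909 billion cells


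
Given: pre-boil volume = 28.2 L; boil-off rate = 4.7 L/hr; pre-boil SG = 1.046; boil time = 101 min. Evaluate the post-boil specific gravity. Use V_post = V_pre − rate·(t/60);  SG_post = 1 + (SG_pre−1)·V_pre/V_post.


V_post = 28.2 − 4.7·(101/60) = 20.2883
SG_post = 1 + (1.046 − 1)·28.2/20.2883

1.0639


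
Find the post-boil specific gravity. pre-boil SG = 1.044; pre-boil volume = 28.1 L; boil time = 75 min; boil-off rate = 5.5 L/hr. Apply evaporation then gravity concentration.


V_post = V_pre − rate·(t/60);  SG_post = 1 + (SG_pre−1)·V_pre/V_post
V_post = 28.1 − 5.5·(75/60) = 21.2250
SG_post = 1 + (1.044 − 1)·28.1/21.2250

1.0583


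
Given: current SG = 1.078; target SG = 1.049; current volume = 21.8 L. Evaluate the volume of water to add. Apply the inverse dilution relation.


V_water = V·((SG_curr − 1)/(SG_target − 1) − 1)
V_water = 21.8·((1.078 − 1)/(1.049 − 1) − 1)

12.9020 L


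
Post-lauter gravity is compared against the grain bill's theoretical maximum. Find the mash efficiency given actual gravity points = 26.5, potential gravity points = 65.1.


efficiency = actual / potential × 100
efficiency = 26.5 / 65.1 × 100

40.7066 %


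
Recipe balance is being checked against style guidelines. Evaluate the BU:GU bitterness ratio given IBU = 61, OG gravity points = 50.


BU:GU = IBU / OG_points
BU:GU = 61 / 50

1.2200


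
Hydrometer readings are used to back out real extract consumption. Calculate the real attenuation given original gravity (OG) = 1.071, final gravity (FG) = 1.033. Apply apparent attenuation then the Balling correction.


AA = (OG−FG)/(OG−1)·100;  RA = AA·0.8192
AA = (1.071 − 1.033)/(1.071 − 1)·100 = 53.5211
RA = 53.5211·0.8192

43.8445 %


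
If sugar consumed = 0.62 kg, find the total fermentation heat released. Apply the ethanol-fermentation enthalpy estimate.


Q = m_sugar · 590 kJ/kg
Q = 0.62 · 590

365.8000 kJ


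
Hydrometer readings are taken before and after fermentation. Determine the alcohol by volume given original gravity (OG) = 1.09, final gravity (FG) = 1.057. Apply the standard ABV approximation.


ABV = (OG − FG) · 131.25
ABV = (1.09 − 1.057) · 131.25

4.3313 % ABV


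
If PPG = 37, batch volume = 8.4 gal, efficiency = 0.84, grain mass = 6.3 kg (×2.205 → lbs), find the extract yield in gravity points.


points = lbs × PPG × eff / vol
lbs = 6.3 × 2.205 = 13.8915
points = 13.8915 × 37 × 0.84 / 8.4

51.3986 points


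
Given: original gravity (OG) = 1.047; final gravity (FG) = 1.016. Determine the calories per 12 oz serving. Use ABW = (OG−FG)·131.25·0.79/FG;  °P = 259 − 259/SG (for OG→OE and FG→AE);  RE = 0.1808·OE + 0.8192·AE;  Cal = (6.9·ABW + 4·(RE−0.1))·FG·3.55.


ABW = (1.047 − 1.016)·131.25·0.79/1.016 = 3.1637
OE = 259 − 259/1.047 = 11.6266 °P
AE = 259 − 259/1.016 = 4.0787 °P
RE = 0.1808·11.6266 + 0.8192·4.0787 = 5.4434 °P
Cal = (6.9·3.1637 + 4·(5.4434−0.1))·1.016·3.55

155.8247 kcal


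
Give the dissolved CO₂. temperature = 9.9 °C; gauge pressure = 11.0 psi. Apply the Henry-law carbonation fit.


vols = (P + 14.695)·(0.01821 + 0.09011·e^(−0.04·T))
vols = (11.0 + 14.695)·(0.01821 + 0.09011·e^(−0.04·9.9))

2.0262 volumes


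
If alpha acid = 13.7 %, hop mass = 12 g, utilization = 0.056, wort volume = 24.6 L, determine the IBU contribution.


IBU = (α/100)·mass·U·1000 / V
IBU = (13.7/100)·12·0.056·1000 / 24.6

3.7424 IBU


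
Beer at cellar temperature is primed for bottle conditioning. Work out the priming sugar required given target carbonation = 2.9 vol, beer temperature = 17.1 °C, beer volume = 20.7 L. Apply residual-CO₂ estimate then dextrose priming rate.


residual = 14.695·(0.01821 + 0.09011·e^(−0.04·T));  sugar = (target − residual)·4.0·V
residual = 14.695·(0.01821 + 0.09011·e^(−0.04·17.1)) = 0.9358
sugar = (2.9 − 0.9358)·4.0·20.7

162.6388 g


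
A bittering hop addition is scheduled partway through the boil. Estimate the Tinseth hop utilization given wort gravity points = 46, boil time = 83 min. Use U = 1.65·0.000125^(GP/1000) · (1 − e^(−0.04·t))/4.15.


bigness = 1.65·0.000125^(46/1000) = 1.0913
boil_factor = (1 − e^(−0.04·83))/4.15 = 0.2323
U = 1.0913 · 0.2323

0.2535


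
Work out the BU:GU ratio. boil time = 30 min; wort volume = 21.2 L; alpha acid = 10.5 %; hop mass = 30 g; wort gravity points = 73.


U = 1.65·0.000125^(GP/1000)·(1−e^(−0.04t))/4.15;  IBU = (α/100)·m·U·1000/V;  BU:GU = IBU/GP
U = 1.65·0.000125^(73/1000)·(1−e^(−0.04·30))/4.15 = 0.1442
IBU = (10.5/100)·30·0.1442·1000/21.2 = 21.4211
BU:GU = 21.4211/73

0.2934
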